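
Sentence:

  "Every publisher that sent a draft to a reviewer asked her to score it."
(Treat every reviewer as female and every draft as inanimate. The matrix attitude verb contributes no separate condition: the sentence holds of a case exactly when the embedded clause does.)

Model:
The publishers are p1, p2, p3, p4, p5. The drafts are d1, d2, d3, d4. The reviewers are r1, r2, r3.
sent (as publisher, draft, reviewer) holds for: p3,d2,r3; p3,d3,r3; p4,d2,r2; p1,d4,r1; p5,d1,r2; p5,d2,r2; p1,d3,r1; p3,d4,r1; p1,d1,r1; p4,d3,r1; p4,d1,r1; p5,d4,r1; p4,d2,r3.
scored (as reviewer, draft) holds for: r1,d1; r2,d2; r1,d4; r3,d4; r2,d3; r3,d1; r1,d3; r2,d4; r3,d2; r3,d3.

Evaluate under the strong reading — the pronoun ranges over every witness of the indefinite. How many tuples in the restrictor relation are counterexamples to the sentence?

"her" takes "a reviewer" as antecedent and "it" takes "a draft"; both are donkey pronouns co-varying with the restrictor.
Strong reading: for every (p,d,r) with sent(p,d,r), scored(r,d).
Restrictor triples: (p1,d1,r1)→scored(r1,d1) ✓  (p1,d3,r1)→scored(r1,d3) ✓  (p1,d4,r1)→scored(r1,d4) ✓  (p3,d2,r3)→scored(r3,d2) ✓  (p3,d3,r3)→scored(r3,d3) ✓  (p3,d4,r1)→scored(r1,d4) ✓  (p4,d1,r1)→scored(r1,d1) ✓  (p4,d2,r2)→scored(r2,d2) ✓  (p4,d2,r3)→scored(r3,d2) ✓  (p4,d3,r1)→scored(r1,d3) ✓  (p5,d1,r2)→scored(r2,d1) ✗  (p5,d2,r2)→scored(r2,d2) ✓  (p5,d4,r1)→scored(r1,d4) ✓
Counterexamples (restrictor triples failing the scope): 1.

1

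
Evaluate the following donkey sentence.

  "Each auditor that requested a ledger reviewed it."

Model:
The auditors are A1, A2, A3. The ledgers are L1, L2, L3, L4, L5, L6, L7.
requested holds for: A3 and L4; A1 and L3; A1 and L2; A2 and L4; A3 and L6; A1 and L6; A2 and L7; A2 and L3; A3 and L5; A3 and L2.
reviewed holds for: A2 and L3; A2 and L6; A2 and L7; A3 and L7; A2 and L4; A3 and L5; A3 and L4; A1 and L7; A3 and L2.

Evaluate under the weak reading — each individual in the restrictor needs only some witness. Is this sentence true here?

"it" takes "a ledger" as antecedent — a donkey pronoun bound across the clause boundary.
Weak reading: every auditor a with some requested-ledger has at least one requested-ledger l such that reviewed(a,l).
Per auditor: A1:✗  A2:✓  A3:✓
A1 has no witness among its requested-ledgers.

False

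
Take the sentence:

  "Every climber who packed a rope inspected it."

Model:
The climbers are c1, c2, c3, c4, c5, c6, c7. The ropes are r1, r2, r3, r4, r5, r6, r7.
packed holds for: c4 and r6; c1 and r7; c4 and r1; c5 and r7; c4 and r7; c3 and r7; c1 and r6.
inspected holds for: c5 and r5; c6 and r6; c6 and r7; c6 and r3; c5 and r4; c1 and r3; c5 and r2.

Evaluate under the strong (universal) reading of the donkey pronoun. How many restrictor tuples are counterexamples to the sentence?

"it" takes "a rope" as antecedent — a donkey pronoun bound across the clause boundary.
Strong reading: for every (c,r) with packed(c,r), inspected(c,r).
Restrictor pairs: (c1,r6) ✗  (c1,r7) ✗  (c3,r7) ✗  (c4,r1) ✗  (c4,r6) ✗  (c4,r7) ✗  (c5,r7) ✗
Counterexamples (restrictor pairs failing the scope): 7.

7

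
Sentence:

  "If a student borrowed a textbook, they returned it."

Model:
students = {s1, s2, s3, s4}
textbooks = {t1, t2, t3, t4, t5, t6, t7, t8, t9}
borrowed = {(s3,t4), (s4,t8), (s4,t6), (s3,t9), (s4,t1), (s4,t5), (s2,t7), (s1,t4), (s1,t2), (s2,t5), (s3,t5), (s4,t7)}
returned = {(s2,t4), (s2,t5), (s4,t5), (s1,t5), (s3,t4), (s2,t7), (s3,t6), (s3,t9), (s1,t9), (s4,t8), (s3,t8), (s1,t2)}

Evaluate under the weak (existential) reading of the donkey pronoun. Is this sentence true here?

True

"it" takes "a textbook" as antecedent — a donkey pronoun bound across the clause boundary.
Weak reading: every student s with some borrowed-textbook has at least one borrowed-textbook t such that returned(s,t).
Per student: s1:✓  s2:✓  s3:✓  s4:✓
Every student in the restrictor has a witness.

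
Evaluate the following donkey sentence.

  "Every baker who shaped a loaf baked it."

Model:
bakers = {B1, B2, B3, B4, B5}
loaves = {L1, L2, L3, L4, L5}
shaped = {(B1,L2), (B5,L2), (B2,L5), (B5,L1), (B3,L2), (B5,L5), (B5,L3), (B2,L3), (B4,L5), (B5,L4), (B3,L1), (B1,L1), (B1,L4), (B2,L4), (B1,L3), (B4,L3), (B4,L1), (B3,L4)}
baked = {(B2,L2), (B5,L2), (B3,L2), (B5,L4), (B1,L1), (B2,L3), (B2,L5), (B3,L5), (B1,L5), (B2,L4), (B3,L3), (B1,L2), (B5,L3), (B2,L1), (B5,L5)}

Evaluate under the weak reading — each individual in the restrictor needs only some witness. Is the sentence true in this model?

False

"it" takes "a loaf" as antecedent — a donkey pronoun bound across the clause boundary.
Weak reading: every baker b with some shaped-loaf has at least one shaped-loaf l such that baked(b,l).
Per baker: B1:✓  B2:✓  B3:✓  B4:✗  B5:✓
B4 has no witness among its shaped-loaves.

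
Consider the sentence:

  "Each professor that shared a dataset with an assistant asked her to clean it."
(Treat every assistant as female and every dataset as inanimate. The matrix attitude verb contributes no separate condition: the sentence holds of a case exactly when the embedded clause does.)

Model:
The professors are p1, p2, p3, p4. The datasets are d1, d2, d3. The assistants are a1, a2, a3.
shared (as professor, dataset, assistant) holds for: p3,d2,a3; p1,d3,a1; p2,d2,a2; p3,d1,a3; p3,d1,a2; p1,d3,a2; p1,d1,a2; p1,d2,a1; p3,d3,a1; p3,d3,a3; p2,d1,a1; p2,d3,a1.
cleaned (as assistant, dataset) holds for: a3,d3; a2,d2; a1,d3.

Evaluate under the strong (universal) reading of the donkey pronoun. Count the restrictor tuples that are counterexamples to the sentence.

"her" takes "an assistant" as antecedent and "it" takes "a dataset"; both are donkey pronouns co-varying with the restrictor.
Strong reading: for every (p,d,a) with shared(p,d,a), cleaned(a,d).
Restrictor triples: (p1,d1,a2)→cleaned(a2,d1) ✗  (p1,d2,a1)→cleaned(a1,d2) ✗  (p1,d3,a1)→cleaned(a1,d3) ✓  (p1,d3,a2)→cleaned(a2,d3) ✗  (p2,d1,a1)→cleaned(a1,d1) ✗  (p2,d2,a2)→cleaned(a2,d2) ✓  (p2,d3,a1)→cleaned(a1,d3) ✓  (p3,d1,a2)→cleaned(a2,d1) ✗  (p3,d1,a3)→cleaned(a3,d1) ✗  (p3,d2,a3)→cleaned(a3,d2) ✗  (p3,d3,a1)→cleaned(a1,d3) ✓  (p3,d3,a3)→cleaned(a3,d3) ✓
Counterexamples (restrictor triples failing the scope): 7.

7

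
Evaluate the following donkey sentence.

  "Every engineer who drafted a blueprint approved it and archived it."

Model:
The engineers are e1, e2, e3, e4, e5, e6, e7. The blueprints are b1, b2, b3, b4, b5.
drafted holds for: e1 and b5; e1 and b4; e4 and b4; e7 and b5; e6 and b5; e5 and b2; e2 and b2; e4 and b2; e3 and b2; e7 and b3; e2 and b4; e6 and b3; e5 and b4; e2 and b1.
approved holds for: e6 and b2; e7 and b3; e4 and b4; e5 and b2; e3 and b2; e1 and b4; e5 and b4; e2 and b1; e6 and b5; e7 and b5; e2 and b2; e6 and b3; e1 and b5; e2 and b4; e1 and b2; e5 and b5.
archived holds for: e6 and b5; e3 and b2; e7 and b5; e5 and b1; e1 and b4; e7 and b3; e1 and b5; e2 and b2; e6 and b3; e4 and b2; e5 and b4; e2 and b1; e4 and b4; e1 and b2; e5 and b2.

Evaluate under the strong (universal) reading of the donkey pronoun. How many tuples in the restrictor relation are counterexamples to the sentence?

"it" takes "a blueprint" as antecedent — a donkey pronoun bound across the clause boundary.
Strong reading: for every (e,b) with drafted(e,b), approved(e,b) ∧ archived(e,b).
Restrictor pairs: (e1,b4) ✓  (e1,b5) ✓  (e2,b1) ✓  (e2,b2) ✓  (e2,b4) ✗  (e3,b2) ✓  (e4,b2) ✗  (e4,b4) ✓  (e5,b2) ✓  (e5,b4) ✓  (e6,b3) ✓  (e6,b5) ✓  (e7,b3) ✓  (e7,b5) ✓
Counterexamples (restrictor pairs failing the scope): 2.

2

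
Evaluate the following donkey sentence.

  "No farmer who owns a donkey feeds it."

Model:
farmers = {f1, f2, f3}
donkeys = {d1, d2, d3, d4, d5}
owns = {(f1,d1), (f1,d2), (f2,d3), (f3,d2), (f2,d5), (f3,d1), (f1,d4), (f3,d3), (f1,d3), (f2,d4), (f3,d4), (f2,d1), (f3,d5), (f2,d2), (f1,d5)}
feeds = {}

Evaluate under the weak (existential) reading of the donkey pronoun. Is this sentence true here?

"it" takes "a donkey" as antecedent — a donkey pronoun bound across the clause boundary.
Truth condition: for no (f,d) with owns(f,d) does feeds(f,d) hold.
Restrictor pairs — does the scope hold? (f1,d1):fails  (f1,d2):fails  (f1,d3):fails  (f1,d4):fails  (f1,d5):fails  (f2,d1):fails  (f2,d2):fails  (f2,d3):fails  (f2,d4):fails  (f2,d5):fails  (f3,d1):fails  (f3,d2):fails  (f3,d3):fails  (f3,d4):fails  (f3,d5):fails
Scope holds for no restrictor pair, so the sentence is true.

True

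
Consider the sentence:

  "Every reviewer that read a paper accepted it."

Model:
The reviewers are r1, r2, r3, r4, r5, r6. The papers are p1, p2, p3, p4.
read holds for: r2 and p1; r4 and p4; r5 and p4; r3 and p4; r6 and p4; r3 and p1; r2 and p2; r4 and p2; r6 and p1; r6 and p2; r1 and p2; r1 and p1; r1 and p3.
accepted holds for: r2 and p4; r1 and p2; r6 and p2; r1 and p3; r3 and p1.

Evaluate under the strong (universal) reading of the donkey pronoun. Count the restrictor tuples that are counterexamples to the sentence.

"it" takes "a paper" as antecedent — a donkey pronoun bound across the clause boundary.
Strong reading: for every (r,p) with read(r,p), accepted(r,p).
Restrictor pairs: (r1,p1) ✗  (r1,p2) ✓  (r1,p3) ✓  (r2,p1) ✗  (r2,p2) ✗  (r3,p1) ✓  (r3,p4) ✗  (r4,p2) ✗  (r4,p4) ✗  (r5,p4) ✗  (r6,p1) ✗  (r6,p2) ✓  (r6,p4) ✗
Counterexamples (restrictor pairs failing the scope): 9.

9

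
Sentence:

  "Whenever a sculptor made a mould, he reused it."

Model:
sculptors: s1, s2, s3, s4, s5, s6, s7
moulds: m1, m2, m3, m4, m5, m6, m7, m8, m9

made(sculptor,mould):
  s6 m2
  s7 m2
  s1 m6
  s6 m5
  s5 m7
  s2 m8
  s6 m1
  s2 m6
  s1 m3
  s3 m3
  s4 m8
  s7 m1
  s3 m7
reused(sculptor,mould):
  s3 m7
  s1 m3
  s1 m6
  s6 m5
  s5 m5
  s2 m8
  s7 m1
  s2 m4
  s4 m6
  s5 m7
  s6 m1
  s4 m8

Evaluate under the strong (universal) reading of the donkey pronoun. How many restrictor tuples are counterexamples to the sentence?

"it" takes "a mould" as antecedent — a donkey pronoun bound across the clause boundary.
Strong reading: for every (s,m) with made(s,m), reused(s,m).
Restrictor pairs: (s1,m3) ✓  (s1,m6) ✓  (s2,m6) ✗  (s2,m8) ✓  (s3,m3) ✗  (s3,m7) ✓  (s4,m8) ✓  (s5,m7) ✓  (s6,m1) ✓  (s6,m2) ✗  (s6,m5) ✓  (s7,m1) ✓  (s7,m2) ✗
Counterexamples (restrictor pairs failing the scope): 4.

4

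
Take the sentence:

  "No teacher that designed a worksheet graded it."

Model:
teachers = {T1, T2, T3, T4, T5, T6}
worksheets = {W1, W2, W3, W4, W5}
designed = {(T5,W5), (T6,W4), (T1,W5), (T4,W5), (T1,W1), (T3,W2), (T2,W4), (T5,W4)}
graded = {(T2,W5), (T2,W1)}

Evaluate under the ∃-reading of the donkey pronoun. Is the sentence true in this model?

True

"it" takes "a worksheet" as antecedent — a donkey pronoun bound across the clause boundary.
Truth condition: for no (t,w) with designed(t,w) does graded(t,w) hold.
Restrictor pairs — does the scope hold? (T1,W1):fails  (T1,W5):fails  (T2,W4):fails  (T3,W2):fails  (T4,W5):fails  (T5,W4):fails  (T5,W5):fails  (T6,W4):fails
Scope holds for no restrictor pair, so the sentence is true.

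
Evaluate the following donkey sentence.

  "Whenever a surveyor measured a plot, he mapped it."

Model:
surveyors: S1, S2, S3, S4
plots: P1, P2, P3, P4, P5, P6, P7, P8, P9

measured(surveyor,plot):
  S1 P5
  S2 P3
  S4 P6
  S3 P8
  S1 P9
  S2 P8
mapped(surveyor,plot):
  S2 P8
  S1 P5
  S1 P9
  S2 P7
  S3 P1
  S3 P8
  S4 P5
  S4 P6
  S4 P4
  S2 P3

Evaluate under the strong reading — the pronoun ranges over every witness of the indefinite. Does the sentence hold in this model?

True

"it" takes "a plot" as antecedent — a donkey pronoun bound across the clause boundary.
Strong reading: for every (s,p) with measured(s,p), mapped(s,p).
Restrictor pairs: (S1,P5) ✓  (S1,P9) ✓  (S2,P3) ✓  (S2,P8) ✓  (S3,P8) ✓  (S4,P6) ✓
Every restrictor pair satisfies the scope.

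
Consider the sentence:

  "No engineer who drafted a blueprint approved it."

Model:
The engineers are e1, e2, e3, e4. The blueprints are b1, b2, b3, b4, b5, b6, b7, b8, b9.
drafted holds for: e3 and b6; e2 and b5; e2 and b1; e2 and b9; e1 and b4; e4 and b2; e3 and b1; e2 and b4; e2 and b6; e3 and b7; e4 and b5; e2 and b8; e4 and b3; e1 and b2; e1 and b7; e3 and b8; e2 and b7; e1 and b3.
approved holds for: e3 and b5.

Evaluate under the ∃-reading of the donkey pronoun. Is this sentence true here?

True

"it" takes "a blueprint" as antecedent — a donkey pronoun bound across the clause boundary.
Truth condition: for no (e,b) with drafted(e,b) does approved(e,b) hold.
Restrictor pairs — does the scope hold? (e1,b2):fails  (e1,b3):fails  (e1,b4):fails  (e1,b7):fails  (e2,b1):fails  (e2,b4):fails  (e2,b5):fails  (e2,b6):fails  (e2,b7):fails  (e2,b8):fails  (e2,b9):fails  (e3,b1):fails  (e3,b6):fails  (e3,b7):fails  (e3,b8):fails  (e4,b2):fails  (e4,b3):fails  (e4,b5):fails
Scope holds for no restrictor pair, so the sentence is true.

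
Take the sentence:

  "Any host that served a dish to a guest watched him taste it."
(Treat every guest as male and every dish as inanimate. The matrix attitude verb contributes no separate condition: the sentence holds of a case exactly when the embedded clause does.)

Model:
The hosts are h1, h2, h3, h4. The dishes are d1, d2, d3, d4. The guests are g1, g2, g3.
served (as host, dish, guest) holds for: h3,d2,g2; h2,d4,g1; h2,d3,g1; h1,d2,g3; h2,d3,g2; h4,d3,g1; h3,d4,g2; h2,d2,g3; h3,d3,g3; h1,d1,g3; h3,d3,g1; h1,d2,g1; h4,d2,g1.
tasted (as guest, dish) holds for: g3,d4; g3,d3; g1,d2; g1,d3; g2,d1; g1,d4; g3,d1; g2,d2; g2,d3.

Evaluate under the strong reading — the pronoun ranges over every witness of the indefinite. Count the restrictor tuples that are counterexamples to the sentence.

3

"him" takes "a guest" as antecedent and "it" takes "a dish"; both are donkey pronouns co-varying with the restrictor.
Strong reading: for every (h,d,g) with served(h,d,g), tasted(g,d).
Restrictor triples: (h1,d1,g3)→tasted(g3,d1) ✓  (h1,d2,g1)→tasted(g1,d2) ✓  (h1,d2,g3)→tasted(g3,d2) ✗  (h2,d2,g3)→tasted(g3,d2) ✗  (h2,d3,g1)→tasted(g1,d3) ✓  (h2,d3,g2)→tasted(g2,d3) ✓  (h2,d4,g1)→tasted(g1,d4) ✓  (h3,d2,g2)→tasted(g2,d2) ✓  (h3,d3,g1)→tasted(g1,d3) ✓  (h3,d3,g3)→tasted(g3,d3) ✓  (h3,d4,g2)→tasted(g2,d4) ✗  (h4,d2,g1)→tasted(g1,d2) ✓  (h4,d3,g1)→tasted(g1,d3) ✓
Counterexamples (restrictor triples failing the scope): 3.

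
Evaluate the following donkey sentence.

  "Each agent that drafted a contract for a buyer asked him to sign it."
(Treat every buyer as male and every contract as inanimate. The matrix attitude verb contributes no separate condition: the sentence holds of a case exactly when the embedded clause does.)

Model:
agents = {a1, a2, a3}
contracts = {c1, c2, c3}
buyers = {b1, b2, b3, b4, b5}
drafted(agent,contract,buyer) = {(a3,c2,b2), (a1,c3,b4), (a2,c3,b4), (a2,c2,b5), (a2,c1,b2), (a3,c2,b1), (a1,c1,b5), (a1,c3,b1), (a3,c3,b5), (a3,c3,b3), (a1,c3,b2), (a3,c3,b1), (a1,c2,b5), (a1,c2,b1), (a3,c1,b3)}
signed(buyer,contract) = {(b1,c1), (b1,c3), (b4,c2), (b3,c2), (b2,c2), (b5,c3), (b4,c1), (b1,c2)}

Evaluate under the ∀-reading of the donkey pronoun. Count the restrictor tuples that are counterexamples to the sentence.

"him" takes "a buyer" as antecedent and "it" takes "a contract"; both are donkey pronouns co-varying with the restrictor.
Strong reading: for every (a,c,b) with drafted(a,c,b), signed(b,c).
Restrictor triples: (a1,c1,b5)→signed(b5,c1) ✗  (a1,c2,b1)→signed(b1,c2) ✓  (a1,c2,b5)→signed(b5,c2) ✗  (a1,c3,b1)→signed(b1,c3) ✓  (a1,c3,b2)→signed(b2,c3) ✗  (a1,c3,b4)→signed(b4,c3) ✗  (a2,c1,b2)→signed(b2,c1) ✗  (a2,c2,b5)→signed(b5,c2) ✗  (a2,c3,b4)→signed(b4,c3) ✗  (a3,c1,b3)→signed(b3,c1) ✗  (a3,c2,b1)→signed(b1,c2) ✓  (a3,c2,b2)→signed(b2,c2) ✓  (a3,c3,b1)→signed(b1,c3) ✓  (a3,c3,b3)→signed(b3,c3) ✗  (a3,c3,b5)→signed(b5,c3) ✓
Counterexamples (restrictor triples failing the scope): 9.

9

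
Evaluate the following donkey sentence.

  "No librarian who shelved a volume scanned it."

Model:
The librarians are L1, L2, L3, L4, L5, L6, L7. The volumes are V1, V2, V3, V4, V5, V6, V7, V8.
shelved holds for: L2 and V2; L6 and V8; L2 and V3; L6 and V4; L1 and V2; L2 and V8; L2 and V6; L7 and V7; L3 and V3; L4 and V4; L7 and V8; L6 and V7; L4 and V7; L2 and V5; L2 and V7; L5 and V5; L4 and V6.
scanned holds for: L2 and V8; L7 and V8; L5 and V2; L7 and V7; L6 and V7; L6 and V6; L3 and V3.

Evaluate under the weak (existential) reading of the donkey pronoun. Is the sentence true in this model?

"it" takes "a volume" as antecedent — a donkey pronoun bound across the clause boundary.
Truth condition: for no (l,v) with shelved(l,v) does scanned(l,v) hold.
Restrictor pairs — does the scope hold? (L1,V2):fails  (L2,V2):fails  (L2,V3):fails  (L2,V5):fails  (L2,V6):fails  (L2,V7):fails  (L2,V8):holds  (L3,V3):holds  (L4,V4):fails  (L4,V6):fails  (L4,V7):fails  (L5,V5):fails  (L6,V4):fails  (L6,V7):holds  (L6,V8):fails  (L7,V7):holds  (L7,V8):holds
Scope holds for 5 pair(s), so the sentence is false.

False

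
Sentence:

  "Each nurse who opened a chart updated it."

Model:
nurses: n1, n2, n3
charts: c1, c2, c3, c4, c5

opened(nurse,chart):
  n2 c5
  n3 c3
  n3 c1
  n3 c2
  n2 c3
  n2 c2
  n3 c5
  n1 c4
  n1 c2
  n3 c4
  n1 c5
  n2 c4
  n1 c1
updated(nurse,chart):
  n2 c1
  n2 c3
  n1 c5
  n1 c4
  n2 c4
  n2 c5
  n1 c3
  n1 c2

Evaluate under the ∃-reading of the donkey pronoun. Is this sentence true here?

False

"it" takes "a chart" as antecedent — a donkey pronoun bound across the clause boundary.
Weak reading: every nurse n with some opened-chart has at least one opened-chart c such that updated(n,c).
Per nurse: n1:✓  n2:✓  n3:✗
n3 has no witness among its opened-charts.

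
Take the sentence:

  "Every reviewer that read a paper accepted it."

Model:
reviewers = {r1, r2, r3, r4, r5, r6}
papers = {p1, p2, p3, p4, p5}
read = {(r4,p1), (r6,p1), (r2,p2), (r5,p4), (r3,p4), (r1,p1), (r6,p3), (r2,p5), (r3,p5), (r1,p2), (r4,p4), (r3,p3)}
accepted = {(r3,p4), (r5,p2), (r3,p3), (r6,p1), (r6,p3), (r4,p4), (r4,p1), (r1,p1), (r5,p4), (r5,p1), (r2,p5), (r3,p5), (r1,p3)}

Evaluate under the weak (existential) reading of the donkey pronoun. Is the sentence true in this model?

True

"it" takes "a paper" as antecedent — a donkey pronoun bound across the clause boundary.
Weak reading: every reviewer r with some read-paper has at least one read-paper p such that accepted(r,p).
Per reviewer: r1:✓  r2:✓  r3:✓  r4:✓  r5:✓  r6:✓
Every reviewer in the restrictor has a witness.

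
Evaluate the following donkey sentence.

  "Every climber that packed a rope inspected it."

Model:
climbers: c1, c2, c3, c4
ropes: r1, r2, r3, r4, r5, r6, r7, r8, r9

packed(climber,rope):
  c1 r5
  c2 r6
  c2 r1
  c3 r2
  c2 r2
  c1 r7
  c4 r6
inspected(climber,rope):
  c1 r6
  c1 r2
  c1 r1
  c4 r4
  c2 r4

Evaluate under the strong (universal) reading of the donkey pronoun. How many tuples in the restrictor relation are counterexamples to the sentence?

7

"it" takes "a rope" as antecedent — a donkey pronoun bound across the clause boundary.
Strong reading: for every (c,r) with packed(c,r), inspected(c,r).
Restrictor pairs: (c1,r5) ✗  (c1,r7) ✗  (c2,r1) ✗  (c2,r2) ✗  (c2,r6) ✗  (c3,r2) ✗  (c4,r6) ✗
Counterexamples (restrictor pairs failing the scope): 7.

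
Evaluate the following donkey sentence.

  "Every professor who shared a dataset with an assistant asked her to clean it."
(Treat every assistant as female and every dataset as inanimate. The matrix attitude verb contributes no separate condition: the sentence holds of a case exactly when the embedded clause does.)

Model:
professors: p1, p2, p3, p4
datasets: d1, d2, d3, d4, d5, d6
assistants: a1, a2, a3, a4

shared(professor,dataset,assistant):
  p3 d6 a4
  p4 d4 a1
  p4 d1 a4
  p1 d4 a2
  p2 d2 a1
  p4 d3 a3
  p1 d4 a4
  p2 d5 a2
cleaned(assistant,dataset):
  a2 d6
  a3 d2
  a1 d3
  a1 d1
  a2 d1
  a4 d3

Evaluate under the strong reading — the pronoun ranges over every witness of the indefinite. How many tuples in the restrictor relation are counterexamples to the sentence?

8

"her" takes "an assistant" as antecedent and "it" takes "a dataset"; both are donkey pronouns co-varying with the restrictor.
Strong reading: for every (p,d,a) with shared(p,d,a), cleaned(a,d).
Restrictor triples: (p1,d4,a2)→cleaned(a2,d4) ✗  (p1,d4,a4)→cleaned(a4,d4) ✗  (p2,d2,a1)→cleaned(a1,d2) ✗  (p2,d5,a2)→cleaned(a2,d5) ✗  (p3,d6,a4)→cleaned(a4,d6) ✗  (p4,d1,a4)→cleaned(a4,d1) ✗  (p4,d3,a3)→cleaned(a3,d3) ✗  (p4,d4,a1)→cleaned(a1,d4) ✗
Counterexamples (restrictor triples failing the scope): 8.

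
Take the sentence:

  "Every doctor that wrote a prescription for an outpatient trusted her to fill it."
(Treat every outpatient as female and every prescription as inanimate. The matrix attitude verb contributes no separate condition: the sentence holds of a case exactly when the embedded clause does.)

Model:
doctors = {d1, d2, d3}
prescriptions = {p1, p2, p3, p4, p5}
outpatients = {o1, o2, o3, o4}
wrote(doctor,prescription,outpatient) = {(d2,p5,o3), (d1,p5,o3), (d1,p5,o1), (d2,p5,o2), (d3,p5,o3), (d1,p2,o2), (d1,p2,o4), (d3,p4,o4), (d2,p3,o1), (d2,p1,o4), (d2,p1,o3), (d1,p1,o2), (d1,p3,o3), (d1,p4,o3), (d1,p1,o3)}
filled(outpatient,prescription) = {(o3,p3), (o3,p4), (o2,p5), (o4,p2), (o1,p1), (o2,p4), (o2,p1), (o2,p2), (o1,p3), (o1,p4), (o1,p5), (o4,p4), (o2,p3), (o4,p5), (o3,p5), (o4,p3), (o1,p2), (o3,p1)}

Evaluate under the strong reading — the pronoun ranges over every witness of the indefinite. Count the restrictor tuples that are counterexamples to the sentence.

"her" takes "an outpatient" as antecedent and "it" takes "a prescription"; both are donkey pronouns co-varying with the restrictor.
Strong reading: for every (d,p,o) with wrote(d,p,o), filled(o,p).
Restrictor triples: (d1,p1,o2)→filled(o2,p1) ✓  (d1,p1,o3)→filled(o3,p1) ✓  (d1,p2,o2)→filled(o2,p2) ✓  (d1,p2,o4)→filled(o4,p2) ✓  (d1,p3,o3)→filled(o3,p3) ✓  (d1,p4,o3)→filled(o3,p4) ✓  (d1,p5,o1)→filled(o1,p5) ✓  (d1,p5,o3)→filled(o3,p5) ✓  (d2,p1,o3)→filled(o3,p1) ✓  (d2,p1,o4)→filled(o4,p1) ✗  (d2,p3,o1)→filled(o1,p3) ✓  (d2,p5,o2)→filled(o2,p5) ✓  (d2,p5,o3)→filled(o3,p5) ✓  (d3,p4,o4)→filled(o4,p4) ✓  (d3,p5,o3)→filled(o3,p5) ✓
Counterexamples (restrictor triples failing the scope): 1.

1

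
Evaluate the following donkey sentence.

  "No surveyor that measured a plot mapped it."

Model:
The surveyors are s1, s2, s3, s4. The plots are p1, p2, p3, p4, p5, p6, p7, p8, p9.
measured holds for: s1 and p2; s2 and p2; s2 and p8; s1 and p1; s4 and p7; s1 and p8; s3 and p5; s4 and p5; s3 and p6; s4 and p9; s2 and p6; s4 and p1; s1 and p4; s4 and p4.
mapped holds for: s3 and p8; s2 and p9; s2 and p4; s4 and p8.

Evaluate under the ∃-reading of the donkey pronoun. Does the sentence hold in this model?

True

"it" takes "a plot" as antecedent — a donkey pronoun bound across the clause boundary.
Truth condition: for no (s,p) with measured(s,p) does mapped(s,p) hold.
Restrictor pairs — does the scope hold? (s1,p1):fails  (s1,p2):fails  (s1,p4):fails  (s1,p8):fails  (s2,p2):fails  (s2,p6):fails  (s2,p8):fails  (s3,p5):fails  (s3,p6):fails  (s4,p1):fails  (s4,p4):fails  (s4,p5):fails  (s4,p7):fails  (s4,p9):fails
Scope holds for no restrictor pair, so the sentence is true.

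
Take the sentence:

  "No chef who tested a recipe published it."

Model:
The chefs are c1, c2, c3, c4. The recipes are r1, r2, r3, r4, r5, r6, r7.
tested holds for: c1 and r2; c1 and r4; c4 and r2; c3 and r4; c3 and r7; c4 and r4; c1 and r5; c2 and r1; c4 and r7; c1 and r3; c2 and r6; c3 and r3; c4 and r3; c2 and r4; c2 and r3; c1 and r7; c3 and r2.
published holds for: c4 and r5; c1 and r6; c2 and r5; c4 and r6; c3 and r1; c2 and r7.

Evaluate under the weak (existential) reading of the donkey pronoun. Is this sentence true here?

True

"it" takes "a recipe" as antecedent — a donkey pronoun bound across the clause boundary.
Truth condition: for no (c,r) with tested(c,r) does published(c,r) hold.
Restrictor pairs — does the scope hold? (c1,r2):fails  (c1,r3):fails  (c1,r4):fails  (c1,r5):fails  (c1,r7):fails  (c2,r1):fails  (c2,r3):fails  (c2,r4):fails  (c2,r6):fails  (c3,r2):fails  (c3,r3):fails  (c3,r4):fails  (c3,r7):fails  (c4,r2):fails  (c4,r3):fails  (c4,r4):fails  (c4,r7):fails
Scope holds for no restrictor pair, so the sentence is true.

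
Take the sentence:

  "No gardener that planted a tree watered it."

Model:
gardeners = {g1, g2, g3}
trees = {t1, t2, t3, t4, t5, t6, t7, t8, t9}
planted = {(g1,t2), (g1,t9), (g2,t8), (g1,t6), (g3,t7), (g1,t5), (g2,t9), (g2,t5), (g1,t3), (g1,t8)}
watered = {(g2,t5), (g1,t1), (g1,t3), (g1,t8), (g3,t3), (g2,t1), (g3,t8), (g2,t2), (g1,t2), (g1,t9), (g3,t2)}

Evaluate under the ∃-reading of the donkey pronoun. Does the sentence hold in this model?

"it" takes "a tree" as antecedent — a donkey pronoun bound across the clause boundary.
Truth condition: for no (g,t) with planted(g,t) does watered(g,t) hold.
Restrictor pairs — does the scope hold? (g1,t2):holds  (g1,t3):holds  (g1,t5):fails  (g1,t6):fails  (g1,t8):holds  (g1,t9):holds  (g2,t5):holds  (g2,t8):fails  (g2,t9):fails  (g3,t7):fails
Scope holds for 5 pair(s), so the sentence is false.

False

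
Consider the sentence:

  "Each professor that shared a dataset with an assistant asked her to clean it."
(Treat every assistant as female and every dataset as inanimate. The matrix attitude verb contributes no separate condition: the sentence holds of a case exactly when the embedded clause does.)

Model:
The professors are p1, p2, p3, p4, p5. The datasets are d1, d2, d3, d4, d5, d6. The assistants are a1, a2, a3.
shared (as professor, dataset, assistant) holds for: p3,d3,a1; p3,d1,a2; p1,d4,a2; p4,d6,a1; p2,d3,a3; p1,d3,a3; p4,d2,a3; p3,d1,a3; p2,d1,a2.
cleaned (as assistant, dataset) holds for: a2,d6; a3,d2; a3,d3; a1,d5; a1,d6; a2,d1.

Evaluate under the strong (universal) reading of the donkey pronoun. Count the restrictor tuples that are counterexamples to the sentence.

"her" takes "an assistant" as antecedent and "it" takes "a dataset"; both are donkey pronouns co-varying with the restrictor.
Strong reading: for every (p,d,a) with shared(p,d,a), cleaned(a,d).
Restrictor triples: (p1,d3,a3)→cleaned(a3,d3) ✓  (p1,d4,a2)→cleaned(a2,d4) ✗  (p2,d1,a2)→cleaned(a2,d1) ✓  (p2,d3,a3)→cleaned(a3,d3) ✓  (p3,d1,a2)→cleaned(a2,d1) ✓  (p3,d1,a3)→cleaned(a3,d1) ✗  (p3,d3,a1)→cleaned(a1,d3) ✗  (p4,d2,a3)→cleaned(a3,d2) ✓  (p4,d6,a1)→cleaned(a1,d6) ✓
Counterexamples (restrictor triples failing the scope): 3.

3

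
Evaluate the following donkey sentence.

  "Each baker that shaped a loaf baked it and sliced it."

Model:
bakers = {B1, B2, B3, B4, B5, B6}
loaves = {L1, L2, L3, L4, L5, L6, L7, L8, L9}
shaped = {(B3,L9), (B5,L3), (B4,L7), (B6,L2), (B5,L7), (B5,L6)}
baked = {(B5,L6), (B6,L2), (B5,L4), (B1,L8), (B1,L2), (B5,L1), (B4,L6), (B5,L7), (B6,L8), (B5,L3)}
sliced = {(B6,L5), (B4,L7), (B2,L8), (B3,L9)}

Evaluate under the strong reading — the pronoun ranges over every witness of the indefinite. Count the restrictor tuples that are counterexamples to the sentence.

6

"it" takes "a loaf" as antecedent — a donkey pronoun bound across the clause boundary.
Strong reading: for every (b,l) with shaped(b,l), baked(b,l) ∧ sliced(b,l).
Restrictor pairs: (B3,L9) ✗  (B4,L7) ✗  (B5,L3) ✗  (B5,L6) ✗  (B5,L7) ✗  (B6,L2) ✗
Counterexamples (restrictor pairs failing the scope): 6.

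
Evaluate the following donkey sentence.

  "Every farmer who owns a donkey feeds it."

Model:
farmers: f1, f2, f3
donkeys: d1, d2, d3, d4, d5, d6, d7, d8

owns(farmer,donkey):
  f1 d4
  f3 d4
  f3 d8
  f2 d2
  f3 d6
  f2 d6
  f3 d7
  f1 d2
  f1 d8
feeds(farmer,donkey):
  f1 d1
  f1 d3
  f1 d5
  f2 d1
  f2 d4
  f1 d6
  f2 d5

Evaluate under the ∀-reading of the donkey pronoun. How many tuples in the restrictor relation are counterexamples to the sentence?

9

"it" takes "a donkey" as antecedent — a donkey pronoun bound across the clause boundary.
Strong reading: for every (f,d) with owns(f,d), feeds(f,d).
Restrictor pairs: (f1,d2) ✗  (f1,d4) ✗  (f1,d8) ✗  (f2,d2) ✗  (f2,d6) ✗  (f3,d4) ✗  (f3,d6) ✗  (f3,d7) ✗  (f3,d8) ✗
Counterexamples (restrictor pairs failing the scope): 9.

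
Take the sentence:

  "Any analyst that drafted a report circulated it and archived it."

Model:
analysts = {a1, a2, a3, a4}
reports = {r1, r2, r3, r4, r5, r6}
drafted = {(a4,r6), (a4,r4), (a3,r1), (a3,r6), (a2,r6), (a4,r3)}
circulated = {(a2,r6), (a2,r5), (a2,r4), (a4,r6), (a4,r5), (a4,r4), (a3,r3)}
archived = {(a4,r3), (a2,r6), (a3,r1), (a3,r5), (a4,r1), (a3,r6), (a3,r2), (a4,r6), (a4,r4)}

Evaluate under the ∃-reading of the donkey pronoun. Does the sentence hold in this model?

"it" takes "a report" as antecedent — a donkey pronoun bound across the clause boundary.
Weak reading: every analyst a with some drafted-report has at least one drafted-report r such that circulated(a,r) ∧ archived(a,r).
Per analyst: a2:✓  a3:✗  a4:✓
a3 has no witness among its drafted-reports.

False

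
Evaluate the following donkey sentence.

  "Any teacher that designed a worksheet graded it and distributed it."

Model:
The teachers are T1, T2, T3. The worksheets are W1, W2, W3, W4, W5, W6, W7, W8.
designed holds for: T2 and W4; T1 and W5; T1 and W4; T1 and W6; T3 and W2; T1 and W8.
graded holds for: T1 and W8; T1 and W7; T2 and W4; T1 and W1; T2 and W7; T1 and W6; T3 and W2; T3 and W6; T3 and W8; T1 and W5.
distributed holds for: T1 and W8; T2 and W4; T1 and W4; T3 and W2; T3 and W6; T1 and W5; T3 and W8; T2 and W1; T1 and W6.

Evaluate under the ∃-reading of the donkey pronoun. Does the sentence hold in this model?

True

"it" takes "a worksheet" as antecedent — a donkey pronoun bound across the clause boundary.
Weak reading: every teacher t with some designed-worksheet has at least one designed-worksheet w such that graded(t,w) ∧ distributed(t,w).
Per teacher: T1:✓  T2:✓  T3:✓
Every teacher in the restrictor has a witness.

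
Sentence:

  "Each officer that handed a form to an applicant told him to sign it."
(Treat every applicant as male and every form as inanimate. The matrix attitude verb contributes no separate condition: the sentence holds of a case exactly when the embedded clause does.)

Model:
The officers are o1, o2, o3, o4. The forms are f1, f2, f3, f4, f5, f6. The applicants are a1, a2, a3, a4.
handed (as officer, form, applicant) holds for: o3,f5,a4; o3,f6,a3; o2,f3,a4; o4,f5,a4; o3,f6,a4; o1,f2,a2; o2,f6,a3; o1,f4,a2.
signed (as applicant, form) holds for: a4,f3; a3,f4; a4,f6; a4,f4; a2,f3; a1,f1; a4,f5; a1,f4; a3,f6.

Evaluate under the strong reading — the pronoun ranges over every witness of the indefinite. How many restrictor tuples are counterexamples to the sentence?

"him" takes "an applicant" as antecedent and "it" takes "a form"; both are donkey pronouns co-varying with the restrictor.
Strong reading: for every (o,f,a) with handed(o,f,a), signed(a,f).
Restrictor triples: (o1,f2,a2)→signed(a2,f2) ✗  (o1,f4,a2)→signed(a2,f4) ✗  (o2,f3,a4)→signed(a4,f3) ✓  (o2,f6,a3)→signed(a3,f6) ✓  (o3,f5,a4)→signed(a4,f5) ✓  (o3,f6,a3)→signed(a3,f6) ✓  (o3,f6,a4)→signed(a4,f6) ✓  (o4,f5,a4)→signed(a4,f5) ✓
Counterexamples (restrictor triples failing the scope): 2.

2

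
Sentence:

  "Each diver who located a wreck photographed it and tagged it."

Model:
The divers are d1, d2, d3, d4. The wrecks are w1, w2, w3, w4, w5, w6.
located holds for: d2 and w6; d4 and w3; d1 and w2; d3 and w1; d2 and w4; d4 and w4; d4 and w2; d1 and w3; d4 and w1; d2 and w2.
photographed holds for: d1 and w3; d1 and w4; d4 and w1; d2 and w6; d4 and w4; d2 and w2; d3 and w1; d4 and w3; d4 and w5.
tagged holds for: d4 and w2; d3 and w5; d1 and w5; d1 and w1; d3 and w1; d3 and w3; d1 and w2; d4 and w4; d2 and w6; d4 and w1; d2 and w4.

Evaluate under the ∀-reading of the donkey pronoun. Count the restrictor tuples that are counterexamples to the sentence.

6

"it" takes "a wreck" as antecedent — a donkey pronoun bound across the clause boundary.
Strong reading: for every (d,w) with located(d,w), photographed(d,w) ∧ tagged(d,w).
Restrictor pairs: (d1,w2) ✗  (d1,w3) ✗  (d2,w2) ✗  (d2,w4) ✗  (d2,w6) ✓  (d3,w1) ✓  (d4,w1) ✓  (d4,w2) ✗  (d4,w3) ✗  (d4,w4) ✓
Counterexamples (restrictor pairs failing the scope): 6.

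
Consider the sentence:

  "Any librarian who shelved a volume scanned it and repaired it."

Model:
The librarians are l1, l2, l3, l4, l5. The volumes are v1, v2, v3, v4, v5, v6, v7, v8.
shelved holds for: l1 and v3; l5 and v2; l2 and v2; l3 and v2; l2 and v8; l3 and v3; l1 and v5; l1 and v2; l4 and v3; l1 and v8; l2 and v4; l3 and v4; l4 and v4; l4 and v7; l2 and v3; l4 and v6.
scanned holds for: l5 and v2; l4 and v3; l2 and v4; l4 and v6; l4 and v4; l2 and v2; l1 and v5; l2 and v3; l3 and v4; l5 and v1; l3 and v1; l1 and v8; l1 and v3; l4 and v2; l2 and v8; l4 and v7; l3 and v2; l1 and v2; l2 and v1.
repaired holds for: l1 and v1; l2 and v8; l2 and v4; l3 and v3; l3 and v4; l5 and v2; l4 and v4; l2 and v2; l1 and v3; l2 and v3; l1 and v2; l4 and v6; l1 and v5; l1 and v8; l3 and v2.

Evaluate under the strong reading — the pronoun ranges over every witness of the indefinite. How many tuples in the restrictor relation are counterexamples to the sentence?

"it" takes "a volume" as antecedent — a donkey pronoun bound across the clause boundary.
Strong reading: for every (l,v) with shelved(l,v), scanned(l,v) ∧ repaired(l,v).
Restrictor pairs: (l1,v2) ✓  (l1,v3) ✓  (l1,v5) ✓  (l1,v8) ✓  (l2,v2) ✓  (l2,v3) ✓  (l2,v4) ✓  (l2,v8) ✓  (l3,v2) ✓  (l3,v3) ✗  (l3,v4) ✓  (l4,v3) ✗  (l4,v4) ✓  (l4,v6) ✓  (l4,v7) ✗  (l5,v2) ✓
Counterexamples (restrictor pairs failing the scope): 3.

3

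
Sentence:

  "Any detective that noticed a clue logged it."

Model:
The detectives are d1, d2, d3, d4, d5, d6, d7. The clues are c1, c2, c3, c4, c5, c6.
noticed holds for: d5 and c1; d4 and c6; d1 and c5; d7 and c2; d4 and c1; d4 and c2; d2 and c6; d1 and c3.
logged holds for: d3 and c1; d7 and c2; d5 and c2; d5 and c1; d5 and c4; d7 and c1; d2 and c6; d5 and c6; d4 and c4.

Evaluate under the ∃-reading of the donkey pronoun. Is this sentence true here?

"it" takes "a clue" as antecedent — a donkey pronoun bound across the clause boundary.
Weak reading: every detective d with some noticed-clue has at least one noticed-clue c such that logged(d,c).
Per detective: d1:✗  d2:✓  d4:✗  d5:✓  d7:✓
d1 has no witness among its noticed-clues.

False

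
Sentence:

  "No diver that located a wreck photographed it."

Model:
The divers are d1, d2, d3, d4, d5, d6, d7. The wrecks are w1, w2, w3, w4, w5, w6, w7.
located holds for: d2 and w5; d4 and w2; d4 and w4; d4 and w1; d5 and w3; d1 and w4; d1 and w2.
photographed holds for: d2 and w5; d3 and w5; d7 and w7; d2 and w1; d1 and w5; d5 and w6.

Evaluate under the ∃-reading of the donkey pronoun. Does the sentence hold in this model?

False

"it" takes "a wreck" as antecedent — a donkey pronoun bound across the clause boundary.
Truth condition: for no (d,w) with located(d,w) does photographed(d,w) hold.
Restrictor pairs — does the scope hold? (d1,w2):fails  (d1,w4):fails  (d2,w5):holds  (d4,w1):fails  (d4,w2):fails  (d4,w4):fails  (d5,w3):fails
Scope holds for 1 pair(s), so the sentence is false.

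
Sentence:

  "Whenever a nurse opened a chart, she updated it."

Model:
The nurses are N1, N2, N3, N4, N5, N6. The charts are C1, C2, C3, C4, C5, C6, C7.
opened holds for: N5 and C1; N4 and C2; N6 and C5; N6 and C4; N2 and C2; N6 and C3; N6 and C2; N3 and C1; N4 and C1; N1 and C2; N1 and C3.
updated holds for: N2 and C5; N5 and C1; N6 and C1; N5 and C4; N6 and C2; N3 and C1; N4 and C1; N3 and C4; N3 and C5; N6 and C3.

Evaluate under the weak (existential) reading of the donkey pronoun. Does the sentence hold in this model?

"it" takes "a chart" as antecedent — a donkey pronoun bound across the clause boundary.
Weak reading: every nurse n with some opened-chart has at least one opened-chart c such that updated(n,c).
Per nurse: N1:✗  N2:✗  N3:✓  N4:✓  N5:✓  N6:✓
N1 has no witness among its opened-charts.

False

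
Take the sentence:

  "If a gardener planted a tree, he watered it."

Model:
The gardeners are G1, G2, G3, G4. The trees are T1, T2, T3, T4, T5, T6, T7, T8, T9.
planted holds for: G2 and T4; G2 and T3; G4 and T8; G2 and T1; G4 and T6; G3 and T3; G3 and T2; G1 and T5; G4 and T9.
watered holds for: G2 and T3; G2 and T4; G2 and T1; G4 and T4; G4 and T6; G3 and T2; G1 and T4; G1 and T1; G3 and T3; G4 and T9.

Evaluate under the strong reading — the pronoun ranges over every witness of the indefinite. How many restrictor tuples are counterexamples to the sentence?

"it" takes "a tree" as antecedent — a donkey pronoun bound across the clause boundary.
Strong reading: for every (g,t) with planted(g,t), watered(g,t).
Restrictor pairs: (G1,T5) ✗  (G2,T1) ✓  (G2,T3) ✓  (G2,T4) ✓  (G3,T2) ✓  (G3,T3) ✓  (G4,T6) ✓  (G4,T8) ✗  (G4,T9) ✓
Counterexamples (restrictor pairs failing the scope): 2.

2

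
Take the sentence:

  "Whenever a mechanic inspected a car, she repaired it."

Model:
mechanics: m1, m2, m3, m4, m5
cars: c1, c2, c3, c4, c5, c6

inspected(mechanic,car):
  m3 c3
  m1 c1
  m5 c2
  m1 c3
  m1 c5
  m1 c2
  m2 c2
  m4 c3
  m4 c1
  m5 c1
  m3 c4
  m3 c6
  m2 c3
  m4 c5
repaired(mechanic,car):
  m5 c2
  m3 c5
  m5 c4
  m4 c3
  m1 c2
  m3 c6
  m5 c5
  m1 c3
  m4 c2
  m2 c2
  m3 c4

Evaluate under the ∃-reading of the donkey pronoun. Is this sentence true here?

"it" takes "a car" as antecedent — a donkey pronoun bound across the clause boundary.
Weak reading: every mechanic m with some inspected-car has at least one inspected-car c such that repaired(m,c).
Per mechanic: m1:✓  m2:✓  m3:✓  m4:✓  m5:✓
Every mechanic in the restrictor has a witness.

True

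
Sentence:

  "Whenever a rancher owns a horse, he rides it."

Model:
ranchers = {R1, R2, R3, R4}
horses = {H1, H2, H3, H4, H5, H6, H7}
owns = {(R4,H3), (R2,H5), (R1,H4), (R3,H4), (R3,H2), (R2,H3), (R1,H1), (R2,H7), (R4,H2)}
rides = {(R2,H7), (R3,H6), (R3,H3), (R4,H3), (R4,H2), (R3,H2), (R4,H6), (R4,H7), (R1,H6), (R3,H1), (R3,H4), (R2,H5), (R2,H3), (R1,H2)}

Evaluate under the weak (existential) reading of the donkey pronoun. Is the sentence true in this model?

False

"it" takes "a horse" as antecedent — a donkey pronoun bound across the clause boundary.
Weak reading: every rancher r with some owns-horse has at least one owns-horse h such that rides(r,h).
Per rancher: R1:✗  R2:✓  R3:✓  R4:✓
R1 has no witness among its owns-horses.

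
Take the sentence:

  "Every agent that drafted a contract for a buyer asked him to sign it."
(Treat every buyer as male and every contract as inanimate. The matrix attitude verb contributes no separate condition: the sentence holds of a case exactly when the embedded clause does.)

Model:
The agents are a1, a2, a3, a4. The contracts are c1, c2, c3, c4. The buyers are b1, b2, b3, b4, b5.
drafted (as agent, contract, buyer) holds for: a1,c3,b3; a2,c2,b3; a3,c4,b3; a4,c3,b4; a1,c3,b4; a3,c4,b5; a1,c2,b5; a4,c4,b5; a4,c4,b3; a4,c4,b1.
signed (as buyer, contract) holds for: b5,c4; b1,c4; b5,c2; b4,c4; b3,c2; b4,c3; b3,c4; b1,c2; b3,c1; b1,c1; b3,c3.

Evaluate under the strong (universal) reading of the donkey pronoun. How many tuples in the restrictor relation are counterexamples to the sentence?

0

"him" takes "a buyer" as antecedent and "it" takes "a contract"; both are donkey pronouns co-varying with the restrictor.
Strong reading: for every (a,c,b) with drafted(a,c,b), signed(b,c).
Restrictor triples: (a1,c2,b5)→signed(b5,c2) ✓  (a1,c3,b3)→signed(b3,c3) ✓  (a1,c3,b4)→signed(b4,c3) ✓  (a2,c2,b3)→signed(b3,c2) ✓  (a3,c4,b3)→signed(b3,c4) ✓  (a3,c4,b5)→signed(b5,c4) ✓  (a4,c3,b4)→signed(b4,c3) ✓  (a4,c4,b1)→signed(b1,c4) ✓  (a4,c4,b3)→signed(b3,c4) ✓  (a4,c4,b5)→signed(b5,c4) ✓
Counterexamples (restrictor triples failing the scope): 0.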